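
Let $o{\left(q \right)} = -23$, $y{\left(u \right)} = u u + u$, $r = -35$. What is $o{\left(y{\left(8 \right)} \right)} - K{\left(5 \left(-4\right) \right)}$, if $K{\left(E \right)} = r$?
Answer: $12$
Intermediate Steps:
$K{\left(E \right)} = -35$
$y{\left(u \right)} = u + u^{2}$ ($y{\left(u \right)} = u^{2} + u = u + u^{2}$)
$o{\left(y{\left(8 \right)} \right)} - K{\left(5 \left(-4\right) \right)} = -23 - -35 = -23 + 35 = 12$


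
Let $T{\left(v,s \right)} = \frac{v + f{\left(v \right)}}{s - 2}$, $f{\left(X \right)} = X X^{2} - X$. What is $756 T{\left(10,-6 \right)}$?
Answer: $-94500$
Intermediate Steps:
$f{\left(X \right)} = X^{3} - X$
$T{\left(v,s \right)} = \frac{v^{3}}{-2 + s}$ ($T{\left(v,s \right)} = \frac{v + \left(v^{3} - v\right)}{s - 2} = \frac{v^{3}}{-2 + s}$)
$756 T{\left(10,-6 \right)} = 756 \frac{10^{3}}{-2 - 6} = 756 \frac{1000}{-8} = 756 \cdot 1000 \left(- \frac{1}{8}\right) = 756 \left(-125\right) = -94500$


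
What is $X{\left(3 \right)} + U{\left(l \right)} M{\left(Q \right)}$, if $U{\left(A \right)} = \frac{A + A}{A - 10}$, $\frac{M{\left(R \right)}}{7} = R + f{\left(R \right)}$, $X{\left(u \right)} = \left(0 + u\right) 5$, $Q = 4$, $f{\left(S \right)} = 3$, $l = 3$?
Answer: $-27$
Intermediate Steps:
$X{\left(u \right)} = 5 u$ ($X{\left(u \right)} = u 5 = 5 u$)
$M{\left(R \right)} = 21 + 7 R$ ($M{\left(R \right)} = 7 \left(R + 3\right) = 7 \left(3 + R\right) = 21 + 7 R$)
$U{\left(A \right)} = \frac{2 A}{-10 + A}$
$X{\left(3 \right)} + U{\left(l \right)} M{\left(Q \right)} = 5 \cdot 3 + 2 \cdot 3 \frac{1}{-10 + 3} \left(21 + 7 \cdot 4\right) = 15 + 2 \cdot 3 \frac{1}{-7} \left(21 + 28\right) = 15 + 2 \cdot 3 \left(- \frac{1}{7}\right) 49 = 15 - 42 = -27$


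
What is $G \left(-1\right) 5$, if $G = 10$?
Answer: $-50$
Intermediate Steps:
$G \left(-1\right) 5 = 10 \left(-1\right) 5 = \left(-10\right) 5 = -50$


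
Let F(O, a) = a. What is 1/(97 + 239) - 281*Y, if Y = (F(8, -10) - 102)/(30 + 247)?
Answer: 10574869/93072 ≈ 113.62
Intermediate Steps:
Y = -112/277 (Y = (-10 - 102)/(30 + 247) = -112/277 ≈ -0.40433)
1/(97 + 239) - 281*Y = 1/(97 + 239) - 281*(-112/277) = 1/336 + 31472/277 = 10574869/93072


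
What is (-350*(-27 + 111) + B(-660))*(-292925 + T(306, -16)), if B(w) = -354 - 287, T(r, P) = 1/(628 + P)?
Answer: 5385453044059/612 ≈ 8.7998e+9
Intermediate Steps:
B(w) = -641
(-350*(-27 + 111) + B(-660))*(-292925 + T(306, -16)) = (-350*(-27 + 111) - 641)*(-292925 + 1/(628 - 16)) = (-350*84 - 641)*(-292925 + 1/612) = (-29400 - 641)*(-292925 + 1/612) = -30041*(-179270099/612) = 5385453044059/612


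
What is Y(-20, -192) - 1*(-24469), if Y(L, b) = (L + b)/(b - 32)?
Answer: 1370317/56 ≈ 24470.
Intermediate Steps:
Y(L, b) = (L + b)/(-32 + b)
Y(-20, -192) - 1*(-24469) = (-20 - 192)/(-32 - 192) - 1*(-24469) = -212/(-224) + 24469 = -1/224*(-212) + 24469 = 53/56 + 24469 = 1370317/56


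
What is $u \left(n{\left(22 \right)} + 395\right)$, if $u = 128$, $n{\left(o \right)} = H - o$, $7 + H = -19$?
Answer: $44416$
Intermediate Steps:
$H = -26$ ($H = -7 - 19 = -26$)
$n{\left(o \right)} = -26 - o$
$u \left(n{\left(22 \right)} + 395\right) = 128 \left(\left(-26 - 22\right) + 395\right) = 128 \left(-48 + 395\right) = 128 \cdot 347 = 44416$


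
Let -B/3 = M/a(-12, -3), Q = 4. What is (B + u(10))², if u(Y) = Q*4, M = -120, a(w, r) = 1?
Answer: 141376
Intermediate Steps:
u(Y) = 16 (u(Y) = 4*4 = 16)
B = 360 (B = -(-360)/1 = -(-360) = -3*(-120) = 360)
(B + u(10))² = (360 + 16)² = 376² = 141376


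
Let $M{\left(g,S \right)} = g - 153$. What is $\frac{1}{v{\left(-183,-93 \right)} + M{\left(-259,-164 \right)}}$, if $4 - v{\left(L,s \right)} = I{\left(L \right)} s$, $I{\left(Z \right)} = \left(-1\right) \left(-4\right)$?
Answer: $- \frac{1}{36} \approx -0.027778$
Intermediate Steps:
$M{\left(g,S \right)} = -153 + g$
$I{\left(Z \right)} = 4$
$v{\left(L,s \right)} = 4 - 4 s$
$\frac{1}{v{\left(-183,-93 \right)} + M{\left(-259,-164 \right)}} = \frac{1}{\left(4 - -372\right) - 412} = \frac{1}{\left(4 + 372\right) - 412} = \frac{1}{376 - 412} = \frac{1}{-36} = - \frac{1}{36}$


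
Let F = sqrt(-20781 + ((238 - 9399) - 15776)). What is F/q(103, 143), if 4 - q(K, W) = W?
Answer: -I*sqrt(45718)/139 ≈ -1.5383*I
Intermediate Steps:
q(K, W) = 4 - W
F = I*sqrt(45718) (F = sqrt(-20781 + (-9161 - 15776)) = sqrt(-20781 - 24937) = sqrt(-45718) = I*sqrt(45718) ≈ 213.82*I)
F/q(103, 143) = (I*sqrt(45718))/(4 - 1*143) = (I*sqrt(45718))/(4 - 143) = (I*sqrt(45718))/(-139) = (I*sqrt(45718))*(-1/139) = -I*sqrt(45718)/139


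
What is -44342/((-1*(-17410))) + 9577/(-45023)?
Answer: -1081572718/391925215 ≈ -2.7596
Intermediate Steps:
-44342/((-1*(-17410))) + 9577/(-45023) = -44342/17410 + 9577*(-1/45023) = -44342*1/17410 - 9577/45023 = -22171/8705 - 9577/45023 = -1081572718/391925215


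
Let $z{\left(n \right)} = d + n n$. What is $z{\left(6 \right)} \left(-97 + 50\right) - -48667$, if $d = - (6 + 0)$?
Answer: $47257$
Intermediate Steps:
$d = -6$ ($d = \left(-1\right) 6 = -6$)
$z{\left(n \right)} = -6 + n^{2}$ ($z{\left(n \right)} = -6 + n n = -6 + n^{2}$)
$z{\left(6 \right)} \left(-97 + 50\right) - -48667 = \left(-6 + 6^{2}\right) \left(-97 + 50\right) - -48667 = \left(-6 + 36\right) \left(-47\right) + 48667 = 30 \left(-47\right) + 48667 = -1410 + 48667 = 47257$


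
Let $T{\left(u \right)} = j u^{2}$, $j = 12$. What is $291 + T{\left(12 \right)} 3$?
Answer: $5475$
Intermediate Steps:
$T{\left(u \right)} = 12 u^{2}$
$291 + T{\left(12 \right)} 3 = 291 + 12 \cdot 12^{2} \cdot 3 = 291 + 12 \cdot 144 \cdot 3 = 291 + 1728 \cdot 3 = 291 + 5184 = 5475$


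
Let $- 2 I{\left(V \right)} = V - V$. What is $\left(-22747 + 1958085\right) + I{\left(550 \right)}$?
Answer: $1935338$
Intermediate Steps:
$I{\left(V \right)} = 0$ ($I{\left(V \right)} = - \frac{V - V}{2} = \left(- \frac{1}{2}\right) 0 = 0$)
$\left(-22747 + 1958085\right) + I{\left(550 \right)} = \left(-22747 + 1958085\right) + 0 = 1935338 + 0 = 1935338$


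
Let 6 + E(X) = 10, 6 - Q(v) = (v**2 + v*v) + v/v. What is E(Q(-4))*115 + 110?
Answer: 570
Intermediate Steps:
Q(v) = 5 - 2*v**2 (Q(v) = 6 - ((v**2 + v*v) + v/v) = 6 - ((v**2 + v**2) + 1) = 6 - (2*v**2 + 1) = 6 - (1 + 2*v**2) = 6 + (-1 - 2*v**2) = 5 - 2*v**2)
E(X) = 4 (E(X) = -6 + 10 = 4)
E(Q(-4))*115 + 110 = 4*115 + 110 = 460 + 110 = 570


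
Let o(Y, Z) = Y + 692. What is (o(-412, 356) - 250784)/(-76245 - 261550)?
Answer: 250504/337795 ≈ 0.74159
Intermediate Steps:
o(Y, Z) = 692 + Y
(o(-412, 356) - 250784)/(-76245 - 261550) = ((692 - 412) - 250784)/(-76245 - 261550) = (280 - 250784)/(-337795) = -250504*(-1/337795) = 250504/337795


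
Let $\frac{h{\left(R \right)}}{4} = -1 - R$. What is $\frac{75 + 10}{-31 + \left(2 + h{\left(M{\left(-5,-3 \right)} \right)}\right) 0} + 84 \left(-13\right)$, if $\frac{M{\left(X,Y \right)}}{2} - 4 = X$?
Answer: $- \frac{33937}{31} \approx -1094.7$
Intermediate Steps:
$M{\left(X,Y \right)} = 8 + 2 X$
$h{\left(R \right)} = -4 - 4 R$ ($h{\left(R \right)} = 4 \left(-1 - R\right) = -4 - 4 R$)
$\frac{75 + 10}{-31 + \left(2 + h{\left(M{\left(-5,-3 \right)} \right)}\right) 0} + 84 \left(-13\right) = \frac{75 + 10}{-31 + \left(2 - \left(4 + 4 \left(8 + 2 \left(-5\right)\right)\right)\right) 0} + 84 \left(-13\right) = \frac{85}{-31 + \left(2 - \left(4 + 4 \left(8 - 10\right)\right)\right) 0} - 1092 = \frac{85}{-31 + \left(2 - -4\right) 0} - 1092 = \frac{85}{-31 + \left(2 + \left(-4 + 8\right)\right) 0} - 1092 = \frac{85}{-31 + \left(2 + 4\right) 0} - 1092 = \frac{85}{-31 + 6 \cdot 0} - 1092 = \frac{85}{-31 + 0} - 1092 = \frac{85}{-31} - 1092 = 85 \left(- \frac{1}{31}\right) - 1092 = - \frac{85}{31} - 1092 = - \frac{33937}{31}$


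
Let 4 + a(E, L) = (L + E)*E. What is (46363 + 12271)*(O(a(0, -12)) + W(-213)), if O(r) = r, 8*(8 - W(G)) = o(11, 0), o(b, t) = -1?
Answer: 967461/4 ≈ 2.4187e+5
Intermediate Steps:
W(G) = 65/8 (W(G) = 8 - 1/8*(-1) = 8 + 1/8 = 65/8)
a(E, L) = -4 + E*(E + L) (a(E, L) = -4 + (L + E)*E = -4 + (E + L)*E = -4 + E*(E + L))
(46363 + 12271)*(O(a(0, -12)) + W(-213)) = (46363 + 12271)*((-4 + 0**2 + 0*(-12)) + 65/8) = 58634*((-4 + 0 + 0) + 65/8) = 58634*(-4 + 65/8) = 58634*(33/8) = 967461/4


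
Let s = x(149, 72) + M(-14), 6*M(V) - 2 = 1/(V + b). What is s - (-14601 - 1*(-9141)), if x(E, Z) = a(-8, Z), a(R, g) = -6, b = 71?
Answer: 1865383/342 ≈ 5454.3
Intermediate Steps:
x(E, Z) = -6
M(V) = ⅓ + 1/(6*(71 + V)) (M(V) = ⅓ + 1/(6*(V + 71)) = ⅓ + 1/(6*(71 + V)))
s = -1937/342 (s = -6 + (143 + 2*(-14))/(6*(71 - 14)) = -6 + (⅙)*(143 - 28)/57 = -6 + (⅙)*(1/57)*115 = -6 + 115/342 = -1937/342 ≈ -5.6637)
s - (-14601 - 1*(-9141)) = -1937/342 - (-14601 - 1*(-9141)) = -1937/342 - (-14601 + 9141) = -1937/342 - 1*(-5460) = -1937/342 + 5460 = 1865383/342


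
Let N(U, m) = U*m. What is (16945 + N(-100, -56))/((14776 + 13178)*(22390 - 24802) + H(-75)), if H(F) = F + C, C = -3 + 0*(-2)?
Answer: -7515/22475042 ≈ -0.00033437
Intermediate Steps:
C = -3 (C = -3 + 0 = -3)
H(F) = -3 + F (H(F) = F - 3 = -3 + F)
(16945 + N(-100, -56))/((14776 + 13178)*(22390 - 24802) + H(-75)) = (16945 - 100*(-56))/((14776 + 13178)*(22390 - 24802) + (-3 - 75)) = (16945 + 5600)/(27954*(-2412) - 78) = 22545/(-67425048 - 78) = 22545/(-67425126) = 22545*(-1/67425126) = -7515/22475042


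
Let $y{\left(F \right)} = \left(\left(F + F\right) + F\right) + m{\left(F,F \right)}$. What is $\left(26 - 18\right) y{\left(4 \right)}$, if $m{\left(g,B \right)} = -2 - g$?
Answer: $48$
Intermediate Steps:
$y{\left(F \right)} = -2 + 2 F$ ($y{\left(F \right)} = \left(\left(F + F\right) + F\right) - \left(2 + F\right) = \left(2 F + F\right) - \left(2 + F\right) = 3 F - \left(2 + F\right) = -2 + 2 F$)
$\left(26 - 18\right) y{\left(4 \right)} = \left(26 - 18\right) \left(-2 + 2 \cdot 4\right) = \left(26 - 18\right) \left(-2 + 8\right) = 8 \cdot 6 = 48$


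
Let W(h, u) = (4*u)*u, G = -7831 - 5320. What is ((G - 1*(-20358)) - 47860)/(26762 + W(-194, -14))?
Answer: -13551/9182 ≈ -1.4758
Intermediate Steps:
G = -13151
W(h, u) = 4*u²
((G - 1*(-20358)) - 47860)/(26762 + W(-194, -14)) = ((-13151 - 1*(-20358)) - 47860)/(26762 + 4*(-14)²) = ((-13151 + 20358) - 47860)/(26762 + 4*196) = (7207 - 47860)/(26762 + 784) = -40653/27546 = -40653*1/27546 = -13551/9182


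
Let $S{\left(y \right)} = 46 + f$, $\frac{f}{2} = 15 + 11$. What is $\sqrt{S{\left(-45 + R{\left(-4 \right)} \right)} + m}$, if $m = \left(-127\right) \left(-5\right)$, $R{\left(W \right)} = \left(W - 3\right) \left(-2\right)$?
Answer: $\sqrt{733} \approx 27.074$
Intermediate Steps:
$f = 52$ ($f = 2 \left(15 + 11\right) = 2 \cdot 26 = 52$)
$R{\left(W \right)} = 6 - 2 W$ ($R{\left(W \right)} = \left(-3 + W\right) \left(-2\right) = 6 - 2 W$)
$S{\left(y \right)} = 98$ ($S{\left(y \right)} = 46 + 52 = 98$)
$m = 635$
$\sqrt{S{\left(-45 + R{\left(-4 \right)} \right)} + m} = \sqrt{98 + 635} = \sqrt{733}$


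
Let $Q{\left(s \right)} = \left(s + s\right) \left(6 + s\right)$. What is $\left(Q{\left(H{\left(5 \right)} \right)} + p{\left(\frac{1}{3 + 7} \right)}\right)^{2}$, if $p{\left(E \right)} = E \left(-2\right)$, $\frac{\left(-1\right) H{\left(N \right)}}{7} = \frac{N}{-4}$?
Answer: $\frac{106440489}{1600} \approx 66525.0$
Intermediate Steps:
$H{\left(N \right)} = \frac{7 N}{4}$ ($H{\left(N \right)} = - 7 \frac{N}{-4} = - 7 N \left(- \frac{1}{4}\right) = - 7 \left(- \frac{N}{4}\right) = \frac{7 N}{4}$)
$p{\left(E \right)} = - 2 E$
$Q{\left(s \right)} = 2 s \left(6 + s\right)$
$\left(Q{\left(H{\left(5 \right)} \right)} + p{\left(\frac{1}{3 + 7} \right)}\right)^{2} = \left(2 \cdot \frac{7}{4} \cdot 5 \left(6 + \frac{7}{4} \cdot 5\right) - \frac{2}{3 + 7}\right)^{2} = \left(2 \cdot \frac{35}{4} \left(6 + \frac{35}{4}\right) - \frac{2}{10}\right)^{2} = \left(2 \cdot \frac{35}{4} \cdot \frac{59}{4} - \frac{1}{5}\right)^{2} = \left(\frac{2065}{8} - \frac{1}{5}\right)^{2} = \left(\frac{10317}{40}\right)^{2} = \frac{106440489}{1600}$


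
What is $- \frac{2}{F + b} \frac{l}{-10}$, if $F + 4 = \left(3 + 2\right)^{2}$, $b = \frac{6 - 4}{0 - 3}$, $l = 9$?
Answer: $\frac{27}{305} \approx 0.088525$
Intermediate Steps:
$b = - \frac{2}{3}$ ($b = \frac{2}{-3} = 2 \left(- \frac{1}{3}\right) = - \frac{2}{3} \approx -0.66667$)
$F = 21$ ($F = -4 + \left(3 + 2\right)^{2} = -4 + 5^{2} = -4 + 25 = 21$)
$- \frac{2}{F + b} \frac{l}{-10} = - \frac{2}{21 - \frac{2}{3}} \frac{9}{-10} = - \frac{2}{\frac{61}{3}} \cdot 9 \left(- \frac{1}{10}\right) = \left(-2\right) \frac{3}{61} \left(- \frac{9}{10}\right) = \left(- \frac{6}{61}\right) \left(- \frac{9}{10}\right) = \frac{27}{305}$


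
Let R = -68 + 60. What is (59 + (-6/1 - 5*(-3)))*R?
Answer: -544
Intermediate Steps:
R = -8
(59 + (-6/1 - 5*(-3)))*R = (59 + (-6/1 - 5*(-3)))*(-8) = (59 + (-6 + 15))*(-8) = (59 + 9)*(-8) = 68*(-8) = -544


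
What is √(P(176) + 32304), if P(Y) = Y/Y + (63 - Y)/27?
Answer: √2616366/9 ≈ 179.72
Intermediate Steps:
P(Y) = 10/3 - Y/27 (P(Y) = 1 + (63 - Y)*(1/27) = 1 + (7/3 - Y/27) = 10/3 - Y/27)
√(P(176) + 32304) = √((10/3 - 1/27*176) + 32304) = √((10/3 - 176/27) + 32304) = √(-86/27 + 32304) = √(872122/27) = √2616366/9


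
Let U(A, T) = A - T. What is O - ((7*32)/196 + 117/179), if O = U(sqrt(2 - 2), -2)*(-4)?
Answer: -12275/1253 ≈ -9.7965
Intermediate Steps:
O = -8 (O = (sqrt(2 - 2) - 1*(-2))*(-4) = (sqrt(0) + 2)*(-4) = (0 + 2)*(-4) = 2*(-4) = -8)
O - ((7*32)/196 + 117/179) = -8 - ((7*32)/196 + 117/179) = -8 - (224*(1/196) + 117*(1/179)) = -8 - (8/7 + 117/179) = -8 - 1*2251/1253 = -8 - 2251/1253 = -12275/1253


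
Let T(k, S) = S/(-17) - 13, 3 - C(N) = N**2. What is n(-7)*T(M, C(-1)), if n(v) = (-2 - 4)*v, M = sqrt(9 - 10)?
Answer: -9366/17 ≈ -550.94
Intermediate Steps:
C(N) = 3 - N**2
M = I (M = sqrt(-1) = I ≈ 1.0*I)
T(k, S) = -13 - S/17 (T(k, S) = S*(-1/17) - 13 = -S/17 - 13 = -13 - S/17)
n(v) = -6*v
n(-7)*T(M, C(-1)) = (-6*(-7))*(-13 - (3 - 1*(-1)**2)/17) = 42*(-13 - (3 - 1*1)/17) = 42*(-13 - (3 - 1)/17) = 42*(-13 - 1/17*2) = 42*(-13 - 2/17) = 42*(-223/17) = -9366/17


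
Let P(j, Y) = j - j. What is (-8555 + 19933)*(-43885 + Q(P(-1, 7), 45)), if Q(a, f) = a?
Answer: -499323530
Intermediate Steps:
P(j, Y) = 0
(-8555 + 19933)*(-43885 + Q(P(-1, 7), 45)) = (-8555 + 19933)*(-43885 + 0) = 11378*(-43885) = -499323530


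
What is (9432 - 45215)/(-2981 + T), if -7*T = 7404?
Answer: 250481/28271 ≈ 8.8600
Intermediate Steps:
T = -7404/7 (T = -⅐*7404 = -7404/7 ≈ -1057.7)
(9432 - 45215)/(-2981 + T) = (9432 - 45215)/(-2981 - 7404/7) = -35783/(-28271/7) = -35783*(-7/28271) = 250481/28271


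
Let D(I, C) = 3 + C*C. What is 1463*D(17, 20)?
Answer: 589589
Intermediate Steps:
D(I, C) = 3 + C²
1463*D(17, 20) = 1463*(3 + 20²) = 1463*(3 + 400) = 1463*403 = 589589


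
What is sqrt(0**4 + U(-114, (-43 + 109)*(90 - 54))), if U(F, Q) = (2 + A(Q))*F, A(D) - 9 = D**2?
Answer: I*sqrt(643574118) ≈ 25369.0*I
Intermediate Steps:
A(D) = 9 + D**2
U(F, Q) = F*(11 + Q**2) (U(F, Q) = (2 + (9 + Q**2))*F = (11 + Q**2)*F = F*(11 + Q**2))
sqrt(0**4 + U(-114, (-43 + 109)*(90 - 54))) = sqrt(0**4 - 114*(11 + ((-43 + 109)*(90 - 54))**2)) = sqrt(0 - 114*(11 + (66*36)**2)) = sqrt(0 - 114*(11 + 2376**2)) = sqrt(0 - 114*(11 + 5645376)) = sqrt(0 - 114*5645387) = sqrt(0 - 643574118) = sqrt(-643574118) = I*sqrt(643574118)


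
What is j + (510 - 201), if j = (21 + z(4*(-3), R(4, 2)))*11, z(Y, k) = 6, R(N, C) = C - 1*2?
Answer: 606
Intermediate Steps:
R(N, C) = -2 + C (R(N, C) = C - 2 = -2 + C)
j = 297 (j = (21 + 6)*11 = 27*11 = 297)
j + (510 - 201) = 297 + (510 - 201) = 297 + 309 = 606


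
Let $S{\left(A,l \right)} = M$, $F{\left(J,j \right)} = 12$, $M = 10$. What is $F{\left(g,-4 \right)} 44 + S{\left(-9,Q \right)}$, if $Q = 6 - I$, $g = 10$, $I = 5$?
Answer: $538$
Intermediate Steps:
$Q = 1$ ($Q = 6 - 5 = 1$)
$S{\left(A,l \right)} = 10$
$F{\left(g,-4 \right)} 44 + S{\left(-9,Q \right)} = 12 \cdot 44 + 10 = 528 + 10 = 538$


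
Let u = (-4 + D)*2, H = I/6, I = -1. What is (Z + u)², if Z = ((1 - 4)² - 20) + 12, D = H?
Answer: 484/9 ≈ 53.778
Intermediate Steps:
H = -⅙ (H = -1/6 = -1*⅙ = -⅙ ≈ -0.16667)
D = -⅙ ≈ -0.16667
u = -25/3 (u = (-4 - ⅙)*2 = -25/6*2 = -25/3 ≈ -8.3333)
Z = 1 (Z = ((-3)² - 20) + 12 = (9 - 20) + 12 = -11 + 12 = 1)
(Z + u)² = (1 - 25/3)² = (-22/3)² = 484/9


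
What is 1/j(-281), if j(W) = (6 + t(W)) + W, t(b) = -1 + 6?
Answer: -1/270 ≈ -0.0037037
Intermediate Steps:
t(b) = 5
j(W) = 11 + W (j(W) = (6 + 5) + W = 11 + W)
1/j(-281) = 1/(11 - 281) = 1/(-270) = -1/270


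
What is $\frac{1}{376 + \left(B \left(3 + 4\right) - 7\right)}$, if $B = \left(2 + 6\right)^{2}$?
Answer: $\frac{1}{817} \approx 0.001224$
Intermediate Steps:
$B = 64$ ($B = 8^{2} = 64$)
$\frac{1}{376 + \left(B \left(3 + 4\right) - 7\right)} = \frac{1}{376 - \left(7 - 64 \left(3 + 4\right)\right)} = \frac{1}{376 + \left(64 \cdot 7 - 7\right)} = \frac{1}{376 + \left(448 - 7\right)} = \frac{1}{376 + 441} = \frac{1}{817}$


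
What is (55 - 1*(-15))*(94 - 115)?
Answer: -1470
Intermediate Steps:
(55 - 1*(-15))*(94 - 115) = (55 + 15)*(-21) = 70*(-21) = -1470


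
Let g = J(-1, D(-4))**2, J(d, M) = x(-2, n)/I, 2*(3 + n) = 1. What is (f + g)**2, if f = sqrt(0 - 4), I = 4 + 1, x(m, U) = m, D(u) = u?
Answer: -2484/625 + 16*I/25 ≈ -3.9744 + 0.64*I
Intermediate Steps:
n = -5/2 (n = -3 + (1/2)*1 = -3 + 1/2 = -5/2 ≈ -2.5000)
I = 5
f = 2*I (f = sqrt(-4) = 2*I ≈ 2.0*I)
J(d, M) = -2/5
g = 4/25 (g = (-2/5)**2 = 4/25 ≈ 0.16000)
(f + g)**2 = (2*I + 4/25)**2 = (4/25 + 2*I)**2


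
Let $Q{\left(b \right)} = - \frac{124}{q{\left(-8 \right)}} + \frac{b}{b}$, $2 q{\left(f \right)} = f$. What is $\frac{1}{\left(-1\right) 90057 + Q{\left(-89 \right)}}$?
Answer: $- \frac{1}{90025} \approx -1.1108 \cdot 10^{-5}$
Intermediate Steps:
$q{\left(f \right)} = \frac{f}{2}$
$Q{\left(b \right)} = 32$ ($Q{\left(b \right)} = - \frac{124}{\frac{1}{2} \left(-8\right)} + \frac{b}{b} = - \frac{124}{-4} + 1 = \left(-124\right) \left(- \frac{1}{4}\right) + 1 = 31 + 1 = 32$)
$\frac{1}{\left(-1\right) 90057 + Q{\left(-89 \right)}} = \frac{1}{\left(-1\right) 90057 + 32} = \frac{1}{-90057 + 32} = \frac{1}{-90025} = - \frac{1}{90025}$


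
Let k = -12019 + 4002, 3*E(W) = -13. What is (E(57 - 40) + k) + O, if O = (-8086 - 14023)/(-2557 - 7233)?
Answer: -235520233/29370 ≈ -8019.1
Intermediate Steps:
E(W) = -13/3 (E(W) = (⅓)*(-13) = -13/3)
k = -8017
O = 22109/9790 (O = -22109/(-9790) = -22109*(-1/9790) = 22109/9790 ≈ 2.2583)
(E(57 - 40) + k) + O = (-13/3 - 8017) + 22109/9790 = -24064/3 + 22109/9790 = -235520233/29370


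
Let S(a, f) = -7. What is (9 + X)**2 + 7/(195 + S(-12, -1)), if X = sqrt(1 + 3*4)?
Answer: 17679/188 + 18*sqrt(13) ≈ 158.94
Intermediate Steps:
X = sqrt(13) (X = sqrt(1 + 12) = sqrt(13) ≈ 3.6056)
(9 + X)**2 + 7/(195 + S(-12, -1)) = (9 + sqrt(13))**2 + 7/(195 - 7) = (9 + sqrt(13))**2 + 7/188 = 7/188 + (9 + sqrt(13))**2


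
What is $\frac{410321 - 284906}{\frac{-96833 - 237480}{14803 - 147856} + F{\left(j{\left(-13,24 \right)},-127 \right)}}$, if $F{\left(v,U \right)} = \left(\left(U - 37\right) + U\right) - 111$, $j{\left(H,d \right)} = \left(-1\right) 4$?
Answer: $- \frac{16686841995}{53152993} \approx -313.94$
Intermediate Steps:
$j{\left(H,d \right)} = -4$
$F{\left(v,U \right)} = -148 + 2 U$ ($F{\left(v,U \right)} = \left(\left(-37 + U\right) + U\right) - 111 = \left(-37 + 2 U\right) - 111 = -148 + 2 U$)
$\frac{410321 - 284906}{\frac{-96833 - 237480}{14803 - 147856} + F{\left(j{\left(-13,24 \right)},-127 \right)}} = \frac{410321 - 284906}{\frac{-96833 - 237480}{14803 - 147856} + \left(-148 + 2 \left(-127\right)\right)} = \frac{125415}{- \frac{334313}{-133053} - 402} = \frac{125415}{\left(-334313\right) \left(- \frac{1}{133053}\right) - 402} = \frac{125415}{\frac{334313}{133053} - 402} = \frac{125415}{- \frac{53152993}{133053}} = 125415 \left(- \frac{133053}{53152993}\right) = - \frac{16686841995}{53152993}$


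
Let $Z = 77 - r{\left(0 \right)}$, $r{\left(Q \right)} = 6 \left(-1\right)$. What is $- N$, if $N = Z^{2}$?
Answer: $-6889$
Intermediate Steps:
$r{\left(Q \right)} = -6$
$Z = 83$ ($Z = 77 - -6 = 77 + 6 = 83$)
$N = 6889$ ($N = 83^{2} = 6889$)
$- N = \left(-1\right) 6889 = -6889$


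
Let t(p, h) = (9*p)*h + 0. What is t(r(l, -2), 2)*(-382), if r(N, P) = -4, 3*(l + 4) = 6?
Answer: 27504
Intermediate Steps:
l = -2 (l = -4 + (1/3)*6 = -4 + 2 = -2)
t(p, h) = 9*h*p (t(p, h) = 9*h*p + 0 = 9*h*p)
t(r(l, -2), 2)*(-382) = (9*2*(-4))*(-382) = -72*(-382) = 27504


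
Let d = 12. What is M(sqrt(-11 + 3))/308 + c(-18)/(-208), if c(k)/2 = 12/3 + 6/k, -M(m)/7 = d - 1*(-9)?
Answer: -1759/3432 ≈ -0.51253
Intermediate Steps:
M(m) = -147 (M(m) = -7*(12 - 1*(-9)) = -7*(12 + 9) = -7*21 = -147)
c(k) = 8 + 12/k (c(k) = 2*(12/3 + 6/k) = 2*(12*(1/3) + 6/k) = 2*(4 + 6/k) = 8 + 12/k)
M(sqrt(-11 + 3))/308 + c(-18)/(-208) = -147/308 + (8 + 12/(-18))/(-208) = -147*1/308 + (8 + 12*(-1/18))*(-1/208) = -21/44 + (8 - 2/3)*(-1/208) = -21/44 + (22/3)*(-1/208) = -21/44 - 11/312 = -1759/3432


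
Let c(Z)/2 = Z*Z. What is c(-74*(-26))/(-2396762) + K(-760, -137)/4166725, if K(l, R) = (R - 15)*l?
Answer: -3057169126096/998664814445 ≈ -3.0613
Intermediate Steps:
K(l, R) = l*(-15 + R) (K(l, R) = (-15 + R)*l = l*(-15 + R))
c(Z) = 2*Z**2 (c(Z) = 2*(Z*Z) = 2*Z**2)
c(-74*(-26))/(-2396762) + K(-760, -137)/4166725 = (2*(-74*(-26))**2)/(-2396762) - 760*(-15 - 137)/4166725 = (2*1924**2)*(-1/2396762) - 760*(-152)*(1/4166725) = (2*3701776)*(-1/2396762) + 115520*(1/4166725) = 7403552*(-1/2396762) + 23104/833345 = -3701776/1198381 + 23104/833345 = -3057169126096/998664814445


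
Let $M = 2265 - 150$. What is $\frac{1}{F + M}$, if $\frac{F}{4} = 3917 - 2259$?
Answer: $\frac{1}{8747} \approx 0.00011432$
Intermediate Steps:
$M = 2115$ ($M = 2265 - 150 = 2115$)
$F = 6632$ ($F = 4 \left(3917 - 2259\right) = 4 \cdot 1658 = 6632$)
$\frac{1}{F + M} = \frac{1}{6632 + 2115} = \frac{1}{8747}$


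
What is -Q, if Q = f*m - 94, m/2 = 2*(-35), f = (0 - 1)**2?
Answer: 234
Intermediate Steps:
f = 1 (f = (-1)**2 = 1)
m = -140 (m = 2*(2*(-35)) = 2*(-70) = -140)
Q = -234 (Q = 1*(-140) - 94 = -140 - 94 = -234)
-Q = -1*(-234) = 234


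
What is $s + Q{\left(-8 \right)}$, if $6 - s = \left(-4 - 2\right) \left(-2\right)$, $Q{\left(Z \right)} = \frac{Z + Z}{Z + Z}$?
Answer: $-5$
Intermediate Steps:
$Q{\left(Z \right)} = 1$ ($Q{\left(Z \right)} = \frac{2 Z}{2 Z} = 2 Z \frac{1}{2 Z} = 1$)
$s = -6$ ($s = 6 - \left(-4 - 2\right) \left(-2\right) = 6 - \left(-6\right) \left(-2\right) = 6 - 12 = -6$)
$s + Q{\left(-8 \right)} = -6 + 1 = -5$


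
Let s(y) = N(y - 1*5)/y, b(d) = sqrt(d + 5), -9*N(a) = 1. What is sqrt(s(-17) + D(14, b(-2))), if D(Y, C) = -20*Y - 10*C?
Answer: sqrt(-728263 - 26010*sqrt(3))/51 ≈ 17.243*I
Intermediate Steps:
N(a) = -1/9 (N(a) = -1/9*1 = -1/9)
b(d) = sqrt(5 + d)
s(y) = -1/(9*y)
sqrt(s(-17) + D(14, b(-2))) = sqrt(-1/9/(-17) + (-20*14 - 10*sqrt(5 - 2))) = sqrt(-1/9*(-1/17) + (-280 - 10*sqrt(3))) = sqrt(1/153 + (-280 - 10*sqrt(3))) = sqrt(-42839/153 - 10*sqrt(3))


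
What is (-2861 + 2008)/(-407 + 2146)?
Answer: -853/1739 ≈ -0.49051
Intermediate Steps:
(-2861 + 2008)/(-407 + 2146) = -853/1739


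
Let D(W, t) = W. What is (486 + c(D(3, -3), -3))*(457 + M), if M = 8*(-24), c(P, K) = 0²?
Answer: 128790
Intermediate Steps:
c(P, K) = 0
M = -192
(486 + c(D(3, -3), -3))*(457 + M) = (486 + 0)*(457 - 192) = 486*265 = 128790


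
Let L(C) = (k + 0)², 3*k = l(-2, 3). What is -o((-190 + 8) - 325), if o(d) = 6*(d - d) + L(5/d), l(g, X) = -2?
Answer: -4/9 ≈ -0.44444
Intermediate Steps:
k = -⅔ (k = (⅓)*(-2) = -⅔ ≈ -0.66667)
L(C) = 4/9 (L(C) = (-⅔ + 0)² = (-⅔)² = 4/9)
o(d) = 4/9 (o(d) = 6*(d - d) + 4/9 = 6*0 + 4/9 = 0 + 4/9 = 4/9)
-o((-190 + 8) - 325) = -1*4/9 = -4/9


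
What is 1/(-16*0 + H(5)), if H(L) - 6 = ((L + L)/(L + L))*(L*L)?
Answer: 1/31 ≈ 0.032258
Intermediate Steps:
H(L) = 6 + L² (H(L) = 6 + ((L + L)/(L + L))*(L*L) = 6 + ((2*L)/((2*L)))*L² = 6 + ((2*L)*(1/(2*L)))*L² = 6 + 1*L² = 6 + L²)
1/(-16*0 + H(5)) = 1/(-16*0 + (6 + 5²)) = 1/(0 + (6 + 25)) = 1/(0 + 31) = 1/31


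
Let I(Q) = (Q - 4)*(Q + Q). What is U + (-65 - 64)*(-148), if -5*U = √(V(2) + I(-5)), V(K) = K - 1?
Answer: 19092 - √91/5 ≈ 19090.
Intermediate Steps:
V(K) = -1 + K
I(Q) = 2*Q*(-4 + Q) (I(Q) = (-4 + Q)*(2*Q) = 2*Q*(-4 + Q))
U = -√91/5 (U = -√((-1 + 2) + 2*(-5)*(-4 - 5))/5 = -√(1 + 2*(-5)*(-9))/5 = -√(1 + 90)/5 = -√91/5 ≈ -1.9079)
U + (-65 - 64)*(-148) = -√91/5 + (-65 - 64)*(-148) = -√91/5 - 129*(-148) = -√91/5 + 19092 = 19092 - √91/5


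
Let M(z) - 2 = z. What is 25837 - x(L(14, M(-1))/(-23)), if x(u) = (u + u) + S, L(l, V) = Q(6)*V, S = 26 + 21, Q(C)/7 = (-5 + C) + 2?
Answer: 593212/23 ≈ 25792.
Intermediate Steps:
Q(C) = -21 + 7*C (Q(C) = 7*((-5 + C) + 2) = 7*(-3 + C) = -21 + 7*C)
M(z) = 2 + z
S = 47
L(l, V) = 21*V (L(l, V) = (-21 + 7*6)*V = (-21 + 42)*V = 21*V)
x(u) = 47 + 2*u (x(u) = (u + u) + 47 = 2*u + 47 = 47 + 2*u)
25837 - x(L(14, M(-1))/(-23)) = 25837 - (47 + 2*((21*(2 - 1))/(-23))) = 25837 - (47 + 2*((21*1)*(-1/23))) = 25837 - (47 + 2*(21*(-1/23))) = 25837 - (47 + 2*(-21/23)) = 25837 - (47 - 42/23) = 25837 - 1*1039/23 = 25837 - 1039/23 = 593212/23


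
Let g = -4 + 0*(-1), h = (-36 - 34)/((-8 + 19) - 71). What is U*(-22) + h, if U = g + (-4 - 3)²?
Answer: -5933/6 ≈ -988.83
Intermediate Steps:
h = 7/6 (h = -70/(11 - 71) = -70/(-60) = -70*(-1/60) = 7/6 ≈ 1.1667)
g = -4 (g = -4 + 0 = -4)
U = 45 (U = -4 + (-4 - 3)² = -4 + (-7)² = -4 + 49 = 45)
U*(-22) + h = 45*(-22) + 7/6 = -990 + 7/6 = -5933/6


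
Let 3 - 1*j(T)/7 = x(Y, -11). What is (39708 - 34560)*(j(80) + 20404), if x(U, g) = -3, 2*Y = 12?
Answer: 105256008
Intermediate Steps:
Y = 6 (Y = (½)*12 = 6)
j(T) = 42 (j(T) = 21 - 7*(-3) = 21 + 21 = 42)
(39708 - 34560)*(j(80) + 20404) = (39708 - 34560)*(42 + 20404) = 5148*20446 = 105256008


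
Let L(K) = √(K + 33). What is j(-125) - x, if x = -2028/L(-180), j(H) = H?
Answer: -125 - 676*I*√3/7 ≈ -125.0 - 167.27*I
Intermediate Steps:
L(K) = √(33 + K)
x = 676*I*√3/7 (x = -2028/√(33 - 180) = -2028*(-I*√3/21) = -(-676)*I*√3/7 = 676*I*√3/7 ≈ 167.27*I)
j(-125) - x = -125 - 676*I*√3/7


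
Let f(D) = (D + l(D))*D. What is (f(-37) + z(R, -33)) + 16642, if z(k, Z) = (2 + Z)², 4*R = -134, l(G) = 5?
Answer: 18787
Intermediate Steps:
R = -67/2 (R = (¼)*(-134) = -67/2 ≈ -33.500)
f(D) = D*(5 + D) (f(D) = (D + 5)*D = (5 + D)*D = D*(5 + D))
(f(-37) + z(R, -33)) + 16642 = (-37*(5 - 37) + (2 - 33)²) + 16642 = (-37*(-32) + (-31)²) + 16642 = (1184 + 961) + 16642 = 2145 + 16642 = 18787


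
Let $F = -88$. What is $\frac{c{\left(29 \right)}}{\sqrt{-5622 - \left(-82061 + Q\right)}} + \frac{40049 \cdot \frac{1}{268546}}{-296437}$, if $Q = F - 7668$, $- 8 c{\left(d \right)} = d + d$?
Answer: $- \frac{40049}{79606970602} - \frac{29 \sqrt{9355}}{112260} \approx -0.024986$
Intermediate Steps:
$c{\left(d \right)} = - \frac{d}{4}$ ($c{\left(d \right)} = - \frac{d + d}{8} = - \frac{2 d}{8} = - \frac{d}{4}$)
$Q = -7756$ ($Q = -88 - 7668 = -7756$)
$\frac{c{\left(29 \right)}}{\sqrt{-5622 - \left(-82061 + Q\right)}} + \frac{40049 \cdot \frac{1}{268546}}{-296437} = \frac{\left(- \frac{1}{4}\right) 29}{\sqrt{-5622 + \left(82061 - -7756\right)}} + \frac{40049 \cdot \frac{1}{268546}}{-296437} = - \frac{29}{4 \sqrt{-5622 + \left(82061 + 7756\right)}} + 40049 \cdot \frac{1}{268546} \left(- \frac{1}{296437}\right) = - \frac{29}{4 \sqrt{-5622 + 89817}} + \frac{40049}{268546} \left(- \frac{1}{296437}\right) = - \frac{29}{4 \sqrt{84195}} - \frac{40049}{79606970602} = - \frac{29}{4 \cdot 3 \sqrt{9355}} - \frac{40049}{79606970602} = - \frac{29 \frac{\sqrt{9355}}{28065}}{4} - \frac{40049}{79606970602} = - \frac{29 \sqrt{9355}}{112260} - \frac{40049}{79606970602} = - \frac{40049}{79606970602} - \frac{29 \sqrt{9355}}{112260}$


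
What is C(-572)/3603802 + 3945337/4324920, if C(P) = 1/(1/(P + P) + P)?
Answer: 516886558922193757/566616493750109720 ≈ 0.91223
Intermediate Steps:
C(P) = 1/(P + 1/(2*P)) (C(P) = 1/(1/(2*P) + P) = 1/(P + 1/(2*P)))
C(-572)/3603802 + 3945337/4324920 = (2*(-572)/(1 + 2*(-572)²))/3603802 + 3945337/4324920 = (2*(-572)/(1 + 2*327184))*(1/3603802) + 3945337*(1/4324920) = (2*(-572)/(1 + 654368))*(1/3603802) + 3945337/4324920 = (2*(-572)/654369)*(1/3603802) + 3945337/4324920 = (2*(-572)*(1/654369))*(1/3603802) + 3945337/4324920 = -1144/654369*1/3603802 + 3945337/4324920 = -572/1179108155469 + 3945337/4324920 = 516886558922193757/566616493750109720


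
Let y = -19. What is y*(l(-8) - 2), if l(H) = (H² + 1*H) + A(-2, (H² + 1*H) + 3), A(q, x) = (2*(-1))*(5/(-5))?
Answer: -1064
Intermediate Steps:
A(q, x) = 2 (A(q, x) = -10*(-1)/5 = -2*(-1) = 2)
l(H) = 2 + H + H² (l(H) = (H² + 1*H) + 2 = (H² + H) + 2 = (H + H²) + 2 = 2 + H + H²)
y*(l(-8) - 2) = -19*((2 - 8 + (-8)²) - 2) = -19*((2 - 8 + 64) - 2) = -19*(58 - 2) = -19*56 = -1064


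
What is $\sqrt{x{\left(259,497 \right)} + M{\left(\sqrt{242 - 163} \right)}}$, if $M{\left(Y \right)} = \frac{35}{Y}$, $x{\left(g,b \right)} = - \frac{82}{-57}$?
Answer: $\frac{\sqrt{29170434 + 8983485 \sqrt{79}}}{4503} \approx 2.3187$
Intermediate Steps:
$x{\left(g,b \right)} = \frac{82}{57}$ ($x{\left(g,b \right)} = \left(-82\right) \left(- \frac{1}{57}\right) = \frac{82}{57}$)
$\sqrt{x{\left(259,497 \right)} + M{\left(\sqrt{242 - 163} \right)}} = \sqrt{\frac{82}{57} + \frac{35}{\sqrt{242 - 163}}} = \sqrt{\frac{82}{57} + \frac{35}{\sqrt{79}}} = \sqrt{\frac{82}{57} + 35 \frac{\sqrt{79}}{79}} = \sqrt{\frac{82}{57} + \frac{35 \sqrt{79}}{79}}$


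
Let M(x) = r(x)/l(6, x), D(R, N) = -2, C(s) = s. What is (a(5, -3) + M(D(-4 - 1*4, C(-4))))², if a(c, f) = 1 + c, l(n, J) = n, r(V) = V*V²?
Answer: 196/9 ≈ 21.778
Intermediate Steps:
r(V) = V³
M(x) = x³/6
(a(5, -3) + M(D(-4 - 1*4, C(-4))))² = ((1 + 5) + (⅙)*(-2)³)² = (6 + (⅙)*(-8))² = (6 - 4/3)² = (14/3)² = 196/9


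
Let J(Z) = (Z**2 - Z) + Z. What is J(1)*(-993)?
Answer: -993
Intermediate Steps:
J(Z) = Z**2
J(1)*(-993) = 1**2*(-993) = 1*(-993) = -993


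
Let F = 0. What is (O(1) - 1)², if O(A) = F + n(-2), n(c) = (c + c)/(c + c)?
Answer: 0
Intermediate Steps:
n(c) = 1 (n(c) = (2*c)/((2*c)) = (2*c)*(1/(2*c)) = 1)
O(A) = 1 (O(A) = 0 + 1 = 1)
(O(1) - 1)² = (1 - 1)² = 0² = 0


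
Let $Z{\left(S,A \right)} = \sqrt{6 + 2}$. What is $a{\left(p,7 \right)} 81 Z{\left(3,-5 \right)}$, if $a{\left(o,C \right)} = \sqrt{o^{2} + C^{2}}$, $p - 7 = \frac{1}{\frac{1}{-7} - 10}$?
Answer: $\frac{1134 \sqrt{19882}}{71} \approx 2252.1$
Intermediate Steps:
$Z{\left(S,A \right)} = 2 \sqrt{2}$ ($Z{\left(S,A \right)} = \sqrt{8} = 2 \sqrt{2}$)
$p = \frac{490}{71}$ ($p = 7 + \frac{1}{\frac{1}{-7} - 10} = 7 + \frac{1}{- \frac{1}{7} - 10} = 7 + \frac{1}{- \frac{71}{7}} = 7 - \frac{7}{71} = \frac{490}{71} \approx 6.9014$)
$a{\left(o,C \right)} = \sqrt{C^{2} + o^{2}}$
$a{\left(p,7 \right)} 81 Z{\left(3,-5 \right)} = \sqrt{7^{2} + \left(\frac{490}{71}\right)^{2}} \cdot 81 \cdot 2 \sqrt{2} = \sqrt{49 + \frac{240100}{5041}} \cdot 81 \cdot 2 \sqrt{2} = \sqrt{\frac{487109}{5041}} \cdot 81 \cdot 2 \sqrt{2} = \frac{7 \sqrt{9941}}{71} \cdot 81 \cdot 2 \sqrt{2} = \frac{567 \sqrt{9941}}{71} \cdot 2 \sqrt{2} = \frac{1134 \sqrt{19882}}{71}$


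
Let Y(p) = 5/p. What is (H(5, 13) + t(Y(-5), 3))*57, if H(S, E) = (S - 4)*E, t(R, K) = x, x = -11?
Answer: 114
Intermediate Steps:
t(R, K) = -11
H(S, E) = E*(-4 + S) (H(S, E) = (-4 + S)*E = E*(-4 + S))
(H(5, 13) + t(Y(-5), 3))*57 = (13*(-4 + 5) - 11)*57 = (13*1 - 11)*57 = (13 - 11)*57 = 2*57 = 114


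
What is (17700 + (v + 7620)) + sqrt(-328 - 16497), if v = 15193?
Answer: 40513 + 5*I*sqrt(673) ≈ 40513.0 + 129.71*I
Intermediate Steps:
(17700 + (v + 7620)) + sqrt(-328 - 16497) = (17700 + (15193 + 7620)) + sqrt(-328 - 16497) = (17700 + 22813) + sqrt(-16825) = 40513 + 5*I*sqrt(673)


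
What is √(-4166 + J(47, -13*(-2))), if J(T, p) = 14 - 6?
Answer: 3*I*√462 ≈ 64.483*I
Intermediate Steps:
J(T, p) = 8
√(-4166 + J(47, -13*(-2))) = √(-4166 + 8) = √(-4158) = 3*I*√462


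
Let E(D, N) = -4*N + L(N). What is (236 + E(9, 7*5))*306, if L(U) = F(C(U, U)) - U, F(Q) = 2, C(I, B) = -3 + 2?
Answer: 19278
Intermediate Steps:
C(I, B) = -1
L(U) = 2 - U
E(D, N) = 2 - 5*N (E(D, N) = -4*N + (2 - N) = 2 - 5*N)
(236 + E(9, 7*5))*306 = (236 + (2 - 35*5))*306 = (236 + (2 - 5*35))*306 = (236 + (2 - 175))*306 = (236 - 173)*306 = 63*306 = 19278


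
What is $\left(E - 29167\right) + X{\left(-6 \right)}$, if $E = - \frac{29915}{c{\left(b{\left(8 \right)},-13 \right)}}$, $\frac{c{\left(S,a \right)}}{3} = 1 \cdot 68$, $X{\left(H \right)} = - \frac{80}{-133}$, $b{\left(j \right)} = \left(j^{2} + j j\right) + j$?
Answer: $- \frac{795321419}{27132} \approx -29313.0$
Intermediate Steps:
$b{\left(j \right)} = j + 2 j^{2}$ ($b{\left(j \right)} = \left(j^{2} + j^{2}\right) + j = 2 j^{2} + j = j + 2 j^{2}$)
$X{\left(H \right)} = \frac{80}{133}$ ($X{\left(H \right)} = \left(-80\right) \left(- \frac{1}{133}\right) = \frac{80}{133}$)
$c{\left(S,a \right)} = 204$ ($c{\left(S,a \right)} = 3 \cdot 1 \cdot 68 = 3 \cdot 68 = 204$)
$E = - \frac{29915}{204} \approx -146.64$
$\left(E - 29167\right) + X{\left(-6 \right)} = \left(- \frac{29915}{204} - 29167\right) + \frac{80}{133} = - \frac{5979983}{204} + \frac{80}{133} = - \frac{795321419}{27132}$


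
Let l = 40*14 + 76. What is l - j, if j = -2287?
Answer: 2923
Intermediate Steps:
l = 636 (l = 560 + 76 = 636)
l - j = 636 - 1*(-2287) = 636 + 2287 = 2923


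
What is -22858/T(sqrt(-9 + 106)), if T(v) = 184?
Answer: -11429/92 ≈ -124.23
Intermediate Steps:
-22858/T(sqrt(-9 + 106)) = -22858/184 = -22858*1/184 = -11429/92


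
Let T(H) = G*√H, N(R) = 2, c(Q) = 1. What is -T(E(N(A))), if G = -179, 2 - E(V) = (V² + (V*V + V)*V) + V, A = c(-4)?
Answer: 716*I ≈ 716.0*I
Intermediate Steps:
A = 1
E(V) = 2 - V - V² - V*(V + V²) (E(V) = 2 - ((V² + (V*V + V)*V) + V) = 2 - ((V² + (V² + V)*V) + V) = 2 - ((V² + (V + V²)*V) + V) = 2 - ((V² + V*(V + V²)) + V) = 2 - (V + V² + V*(V + V²)) = 2 + (-V - V² - V*(V + V²)) = 2 - V - V² - V*(V + V²))
T(H) = -179*√H
-T(E(N(A))) = -(-179)*√(2 - 1*2 - 1*2³ - 2*2²) = -(-179)*√(2 - 2 - 1*8 - 2*4) = -(-179)*√(2 - 2 - 8 - 8) = -(-179)*√(-16) = -(-179)*4*I = -(-716)*I = 716*I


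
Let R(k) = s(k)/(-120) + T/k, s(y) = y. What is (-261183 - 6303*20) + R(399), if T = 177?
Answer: -2060148089/5320 ≈ -3.8725e+5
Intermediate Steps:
R(k) = 177/k - k/120 (R(k) = k/(-120) + 177/k = k*(-1/120) + 177/k = -k/120 + 177/k = 177/k - k/120)
(-261183 - 6303*20) + R(399) = (-261183 - 6303*20) + (177/399 - 1/120*399) = (-261183 - 126060) + (177*(1/399) - 133/40) = -387243 + (59/133 - 133/40) = -387243 - 15329/5320 = -2060148089/5320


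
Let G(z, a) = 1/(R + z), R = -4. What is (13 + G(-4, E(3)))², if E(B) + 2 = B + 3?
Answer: 10609/64 ≈ 165.77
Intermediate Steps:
E(B) = 1 + B (E(B) = -2 + (B + 3) = -2 + (3 + B) = 1 + B)
G(z, a) = 1/(-4 + z)
(13 + G(-4, E(3)))² = (13 + 1/(-4 - 4))² = (13 + 1/(-8))² = (13 - ⅛)² = (103/8)² = 10609/64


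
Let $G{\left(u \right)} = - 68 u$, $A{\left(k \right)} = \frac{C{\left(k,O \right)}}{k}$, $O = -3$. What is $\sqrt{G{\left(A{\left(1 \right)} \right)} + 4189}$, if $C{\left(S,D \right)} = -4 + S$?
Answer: $\sqrt{4393} \approx 66.28$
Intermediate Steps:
$A{\left(k \right)} = \frac{-4 + k}{k}$
$\sqrt{G{\left(A{\left(1 \right)} \right)} + 4189} = \sqrt{- 68 \frac{-4 + 1}{1} + 4189} = \sqrt{- 68 \cdot 1 \left(-3\right) + 4189} = \sqrt{\left(-68\right) \left(-3\right) + 4189} = \sqrt{204 + 4189} = \sqrt{4393}$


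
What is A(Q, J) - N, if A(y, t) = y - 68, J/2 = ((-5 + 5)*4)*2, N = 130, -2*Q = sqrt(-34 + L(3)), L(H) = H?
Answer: -198 - I*sqrt(31)/2 ≈ -198.0 - 2.7839*I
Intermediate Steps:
Q = -I*sqrt(31)/2 (Q = -sqrt(-34 + 3)/2 = -I*sqrt(31)/2 ≈ -2.7839*I)
J = 0 (J = 2*(((-5 + 5)*4)*2) = 2*((0*4)*2) = 2*(0*2) = 2*0 = 0)
A(y, t) = -68 + y
A(Q, J) - N = (-68 - I*sqrt(31)/2) - 1*130 = (-68 - I*sqrt(31)/2) - 130 = -198 - I*sqrt(31)/2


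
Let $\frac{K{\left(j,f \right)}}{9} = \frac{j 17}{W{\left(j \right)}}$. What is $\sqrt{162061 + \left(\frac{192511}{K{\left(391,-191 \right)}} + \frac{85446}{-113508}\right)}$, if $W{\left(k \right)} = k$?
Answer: $\frac{\sqrt{1876899976882394}}{107202} \approx 404.13$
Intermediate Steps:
$K{\left(j,f \right)} = 153$ ($K{\left(j,f \right)} = 9 \frac{j 17}{j} = 9 \frac{17 j}{j} = 9 \cdot 17 = 153$)
$\sqrt{162061 + \left(\frac{192511}{K{\left(391,-191 \right)}} + \frac{85446}{-113508}\right)} = \sqrt{162061 + \left(\frac{192511}{153} + \frac{85446}{-113508}\right)} = \sqrt{162061 + \left(192511 \cdot \frac{1}{153} + 85446 \left(- \frac{1}{113508}\right)\right)} = \sqrt{162061 + \left(\frac{192511}{153} - \frac{4747}{6306}\right)} = \sqrt{162061 + \frac{404416025}{321606}} = \sqrt{\frac{52524205991}{321606}} = \frac{\sqrt{1876899976882394}}{107202}$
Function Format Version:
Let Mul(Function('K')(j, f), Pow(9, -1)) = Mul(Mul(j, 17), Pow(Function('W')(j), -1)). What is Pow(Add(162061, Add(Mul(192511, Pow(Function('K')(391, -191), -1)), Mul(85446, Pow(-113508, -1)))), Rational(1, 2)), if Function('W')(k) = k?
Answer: Mul(Rational(1, 107202), Pow(1876899976882394, Rational(1, 2))) ≈ 404.13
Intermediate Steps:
Function('K')(j, f) = 153 (Function('K')(j, f) = Mul(9, Mul(Mul(j, 17), Pow(j, -1))) = Mul(9, Mul(Mul(17, j), Pow(j, -1))) = Mul(9, 17) = 153)
Pow(Add(162061, Add(Mul(192511, Pow(Function('K')(391, -191), -1)), Mul(85446, Pow(-113508, -1)))), Rational(1, 2)) = Pow(Add(162061, Add(Mul(192511, Pow(153, -1)), Mul(85446, Pow(-113508, -1)))), Rational(1, 2)) = Pow(Add(162061, Add(Mul(192511, Rational(1, 153)), Mul(85446, Rational(-1, 113508)))), Rational(1, 2)) = Pow(Add(162061, Add(Rational(192511, 153), Rational(-4747, 6306))), Rational(1, 2)) = Pow(Add(162061, Rational(404416025, 321606)), Rational(1, 2)) = Pow(Rational(52524205991, 321606), Rational(1, 2)) = Mul(Rational(1, 107202), Pow(1876899976882394, Rational(1, 2)))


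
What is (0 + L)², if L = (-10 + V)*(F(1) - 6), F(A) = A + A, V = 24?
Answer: 3136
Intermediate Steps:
F(A) = 2*A
L = -56 (L = (-10 + 24)*(2*1 - 6) = 14*(2 - 6) = 14*(-4) = -56)
(0 + L)² = (0 - 56)² = (-56)² = 3136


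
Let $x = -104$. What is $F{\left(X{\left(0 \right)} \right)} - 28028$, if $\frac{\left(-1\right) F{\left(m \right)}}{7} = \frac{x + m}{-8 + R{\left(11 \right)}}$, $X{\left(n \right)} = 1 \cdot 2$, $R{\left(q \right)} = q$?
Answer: $-27790$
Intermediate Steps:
$X{\left(n \right)} = 2$
$F{\left(m \right)} = \frac{728}{3} - \frac{7 m}{3}$ ($F{\left(m \right)} = - 7 \frac{-104 + m}{-8 + 11} = - 7 \frac{-104 + m}{3} = - 7 \left(-104 + m\right) \frac{1}{3} = - 7 \left(- \frac{104}{3} + \frac{m}{3}\right) = \frac{728}{3} - \frac{7 m}{3}$)
$F{\left(X{\left(0 \right)} \right)} - 28028 = \left(\frac{728}{3} - \frac{14}{3}\right) - 28028 = 238 - 28028 = -27790$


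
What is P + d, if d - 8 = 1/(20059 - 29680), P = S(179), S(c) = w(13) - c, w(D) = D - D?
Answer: -1645192/9621 ≈ -171.00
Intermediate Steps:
w(D) = 0
S(c) = -c (S(c) = 0 - c = -c)
P = -179 (P = -1*179 = -179)
d = 76967/9621 (d = 8 + 1/(20059 - 29680) = 8 + 1/(-9621) = 8 - 1/9621 = 76967/9621 ≈ 7.9999)
P + d = -179 + 76967/9621 = -1645192/9621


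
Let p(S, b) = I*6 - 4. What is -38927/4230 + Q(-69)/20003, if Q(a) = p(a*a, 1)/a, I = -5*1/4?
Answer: -389328038/42306345 ≈ -9.2026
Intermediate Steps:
I = -5/4 (I = -5*1/4 = -5/4 ≈ -1.2500)
p(S, b) = -23/2 (p(S, b) = -5/4*6 - 4 = -15/2 - 4 = -23/2)
Q(a) = -23/(2*a)
-38927/4230 + Q(-69)/20003 = -38927/4230 - 23/2/(-69)/20003 = -38927*1/4230 - 23/2*(-1/69)*(1/20003) = -38927/4230 + (1/6)*(1/20003) = -38927/4230 + 1/120018 = -389328038/42306345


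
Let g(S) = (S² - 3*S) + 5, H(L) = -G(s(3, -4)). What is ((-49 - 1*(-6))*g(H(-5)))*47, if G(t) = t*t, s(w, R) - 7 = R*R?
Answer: -568776093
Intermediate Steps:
s(w, R) = 7 + R² (s(w, R) = 7 + R*R = 7 + R²)
G(t) = t²
H(L) = -529 (H(L) = -(7 + (-4)²)² = -(7 + 16)² = -1*23² = -1*529 = -529)
g(S) = 5 + S² - 3*S
((-49 - 1*(-6))*g(H(-5)))*47 = ((-49 - 1*(-6))*(5 + (-529)² - 3*(-529)))*47 = ((-49 + 6)*(5 + 279841 + 1587))*47 = -43*281433*47 = -12101619*47 = -568776093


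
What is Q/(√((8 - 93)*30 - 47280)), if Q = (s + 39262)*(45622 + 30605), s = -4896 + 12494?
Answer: -10824234*I*√49830/151 ≈ -1.6002e+7*I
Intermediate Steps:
s = 7598
Q = 3571997220 (Q = (7598 + 39262)*(45622 + 30605) = 46860*76227 = 3571997220)
Q/(√((8 - 93)*30 - 47280)) = 3571997220/(√((8 - 93)*30 - 47280)) = 3571997220/(√(-85*30 - 47280)) = 3571997220/(√(-2550 - 47280)) = 3571997220/(√(-49830)) = 3571997220/((I*√49830)) = 3571997220*(-I*√49830/49830) = -10824234*I*√49830/151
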